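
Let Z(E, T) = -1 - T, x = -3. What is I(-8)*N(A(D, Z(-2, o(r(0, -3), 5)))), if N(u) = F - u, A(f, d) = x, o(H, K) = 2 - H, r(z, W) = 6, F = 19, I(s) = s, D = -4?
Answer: -176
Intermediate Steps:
A(f, d) = -3
N(u) = 19 - u
I(-8)*N(A(D, Z(-2, o(r(0, -3), 5)))) = -8*(19 - 1*(-3)) = -8*(19 + 3) = -8*22 = -176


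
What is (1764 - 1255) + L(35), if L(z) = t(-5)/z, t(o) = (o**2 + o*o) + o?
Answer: 3572/7 ≈ 510.29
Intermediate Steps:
t(o) = o + 2*o**2 (t(o) = (o**2 + o**2) + o = 2*o**2 + o = o + 2*o**2)
L(z) = 45/z (L(z) = (-5*(1 + 2*(-5)))/z = (-5*(1 - 10))/z = (-5*(-9))/z = 45/z)
(1764 - 1255) + L(35) = (1764 - 1255) + 45/35 = 509 + 45*(1/35) = 509 + 9/7 = 3572/7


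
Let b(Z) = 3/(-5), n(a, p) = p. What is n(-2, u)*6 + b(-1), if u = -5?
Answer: -153/5 ≈ -30.600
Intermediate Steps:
b(Z) = -3/5 (b(Z) = 3*(-1/5) = -3/5)
n(-2, u)*6 + b(-1) = -5*6 - 3/5 = -30 - 3/5 = -153/5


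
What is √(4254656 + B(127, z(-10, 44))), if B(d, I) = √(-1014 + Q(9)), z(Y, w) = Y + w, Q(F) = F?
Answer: √(4254656 + I*√1005) ≈ 2062.7 + 0.008*I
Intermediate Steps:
B(d, I) = I*√1005 (B(d, I) = √(-1014 + 9) = √(-1005) = I*√1005)
√(4254656 + B(127, z(-10, 44))) = √(4254656 + I*√1005)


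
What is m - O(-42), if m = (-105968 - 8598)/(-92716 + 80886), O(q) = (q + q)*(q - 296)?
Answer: -167881397/5915 ≈ -28382.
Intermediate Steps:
O(q) = 2*q*(-296 + q) (O(q) = (2*q)*(-296 + q) = 2*q*(-296 + q))
m = 57283/5915 (m = -114566/(-11830) = -114566*(-1/11830) = 57283/5915 ≈ 9.6844)
m - O(-42) = 57283/5915 - 2*(-42)*(-296 - 42) = 57283/5915 - 2*(-42)*(-338) = 57283/5915 - 1*28392 = 57283/5915 - 28392 = -167881397/5915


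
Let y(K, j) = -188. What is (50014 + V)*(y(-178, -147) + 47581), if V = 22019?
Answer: 3413859969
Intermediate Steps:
(50014 + V)*(y(-178, -147) + 47581) = (50014 + 22019)*(-188 + 47581) = 72033*47393 = 3413859969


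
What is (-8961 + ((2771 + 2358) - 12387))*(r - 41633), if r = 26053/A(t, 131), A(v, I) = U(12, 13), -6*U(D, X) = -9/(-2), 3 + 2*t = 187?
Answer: 3715951309/3 ≈ 1.2387e+9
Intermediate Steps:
t = 92 (t = -3/2 + (½)*187 = -3/2 + 187/2 = 92)
U(D, X) = -¾ (U(D, X) = -(-3)/(2*(-2)) = -(-3)*(-1)/(2*2) = -⅙*9/2 = -¾)
A(v, I) = -¾
r = -104212/3 (r = 26053/(-¾) = 26053*(-4/3) = -104212/3 ≈ -34737.)
(-8961 + ((2771 + 2358) - 12387))*(r - 41633) = (-8961 + ((2771 + 2358) - 12387))*(-104212/3 - 41633) = (-8961 + (5129 - 12387))*(-229111/3) = (-8961 - 7258)*(-229111/3) = -16219*(-229111/3) = 3715951309/3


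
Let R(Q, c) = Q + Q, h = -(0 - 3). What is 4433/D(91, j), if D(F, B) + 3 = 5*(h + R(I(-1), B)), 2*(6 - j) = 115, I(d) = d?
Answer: 4433/2 ≈ 2216.5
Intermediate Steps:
h = 3 (h = -1*(-3) = 3)
j = -103/2 (j = 6 - ½*115 = 6 - 115/2 = -103/2 ≈ -51.500)
R(Q, c) = 2*Q
D(F, B) = 2 (D(F, B) = -3 + 5*(3 + 2*(-1)) = -3 + 5*(3 - 2) = -3 + 5*1 = -3 + 5 = 2)
4433/D(91, j) = 4433/2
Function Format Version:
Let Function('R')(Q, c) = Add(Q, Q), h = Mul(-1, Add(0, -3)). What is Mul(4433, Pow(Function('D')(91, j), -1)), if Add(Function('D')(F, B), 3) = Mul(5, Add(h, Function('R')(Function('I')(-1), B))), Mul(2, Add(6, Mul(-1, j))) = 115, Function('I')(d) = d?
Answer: Rational(4433, 2) ≈ 2216.5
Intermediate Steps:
h = 3 (h = Mul(-1, -3) = 3)
j = Rational(-103, 2) (j = Add(6, Mul(Rational(-1, 2), 115)) = Add(6, Rational(-115, 2)) = Rational(-103, 2) ≈ -51.500)
Function('R')(Q, c) = Mul(2, Q)
Function('D')(F, B) = 2 (Function('D')(F, B) = Add(-3, Mul(5, Add(3, Mul(2, -1)))) = Add(-3, Mul(5, Add(3, -2))) = Add(-3, Mul(5, 1)) = Add(-3, 5) = 2)
Mul(4433, Pow(Function('D')(91, j), -1)) = Mul(4433, Pow(2, -1)) = Mul(4433, Rational(1, 2)) = Rational(4433, 2)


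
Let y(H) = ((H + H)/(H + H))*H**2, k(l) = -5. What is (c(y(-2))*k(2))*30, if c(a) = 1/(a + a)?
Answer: -75/4 ≈ -18.750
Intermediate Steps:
y(H) = H**2 (y(H) = ((2*H)/((2*H)))*H**2 = ((2*H)*(1/(2*H)))*H**2 = 1*H**2 = H**2)
c(a) = 1/(2*a)
(c(y(-2))*k(2))*30 = ((1/(2*((-2)**2)))*(-5))*30 = (((1/2)/4)*(-5))*30 = (((1/2)*(1/4))*(-5))*30 = ((1/8)*(-5))*30 = -5/8*30 = -75/4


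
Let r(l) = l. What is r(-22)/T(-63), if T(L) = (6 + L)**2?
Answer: -22/3249 ≈ -0.0067713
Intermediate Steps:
r(-22)/T(-63) = -22/(6 - 63)**2 = -22/((-57)**2) = -22/3249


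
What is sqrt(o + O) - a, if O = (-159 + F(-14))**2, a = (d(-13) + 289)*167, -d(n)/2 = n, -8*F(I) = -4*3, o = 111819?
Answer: -52605 + sqrt(546501)/2 ≈ -52235.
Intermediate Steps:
F(I) = 3/2 (F(I) = -(-1)*3/2 = -1/8*(-12) = 3/2)
d(n) = -2*n
a = 52605 (a = (-2*(-13) + 289)*167 = (26 + 289)*167 = 315*167 = 52605)
O = 99225/4 (O = (-159 + 3/2)**2 = (-315/2)**2 = 99225/4 ≈ 24806.)
sqrt(o + O) - a = sqrt(111819 + 99225/4) - 1*52605 = sqrt(546501/4) - 52605 = sqrt(546501)/2 - 52605 = -52605 + sqrt(546501)/2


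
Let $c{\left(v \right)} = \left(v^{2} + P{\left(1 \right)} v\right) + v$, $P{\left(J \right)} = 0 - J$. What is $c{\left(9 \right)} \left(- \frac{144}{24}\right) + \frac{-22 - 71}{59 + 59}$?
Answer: $- \frac{57441}{118} \approx -486.79$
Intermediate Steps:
$P{\left(J \right)} = - J$
$c{\left(v \right)} = v^{2}$ ($c{\left(v \right)} = \left(v^{2} + \left(-1\right) 1 v\right) + v = \left(v^{2} - v\right) + v = v^{2}$)
$c{\left(9 \right)} \left(- \frac{144}{24}\right) + \frac{-22 - 71}{59 + 59} = 9^{2} \left(- \frac{144}{24}\right) + \frac{-22 - 71}{59 + 59} = 81 \left(\left(-144\right) \frac{1}{24}\right) - \frac{93}{118} = 81 \left(-6\right) - \frac{93}{118} = -486 - \frac{93}{118} = - \frac{57441}{118}$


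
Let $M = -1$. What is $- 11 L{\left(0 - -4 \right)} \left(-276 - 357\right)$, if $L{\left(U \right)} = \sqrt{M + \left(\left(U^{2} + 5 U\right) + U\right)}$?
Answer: $6963 \sqrt{39} \approx 43484.0$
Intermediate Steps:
$L{\left(U \right)} = \sqrt{-1 + U^{2} + 6 U}$ ($L{\left(U \right)} = \sqrt{-1 + \left(\left(U^{2} + 5 U\right) + U\right)} = \sqrt{-1 + \left(U^{2} + 6 U\right)} = \sqrt{-1 + U^{2} + 6 U}$)
$- 11 L{\left(0 - -4 \right)} \left(-276 - 357\right) = - 11 \sqrt{-1 + \left(0 - -4\right)^{2} + 6 \left(0 - -4\right)} \left(-276 - 357\right) = - 11 \sqrt{-1 + \left(0 + 4\right)^{2} + 6 \left(0 + 4\right)} \left(-633\right) = - 11 \sqrt{-1 + 4^{2} + 6 \cdot 4} \left(-633\right) = - 11 \sqrt{-1 + 16 + 24} \left(-633\right) = - 11 \sqrt{39} \left(-633\right) = 6963 \sqrt{39}$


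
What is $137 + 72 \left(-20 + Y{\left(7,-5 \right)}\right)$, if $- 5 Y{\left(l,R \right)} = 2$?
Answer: $- \frac{6659}{5} \approx -1331.8$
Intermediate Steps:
$Y{\left(l,R \right)} = - \frac{2}{5}$ ($Y{\left(l,R \right)} = \left(- \frac{1}{5}\right) 2 = - \frac{2}{5}$)
$137 + 72 \left(-20 + Y{\left(7,-5 \right)}\right) = 137 + 72 \left(-20 - \frac{2}{5}\right) = 137 + 72 \left(- \frac{102}{5}\right) = 137 - \frac{7344}{5} = - \frac{6659}{5}$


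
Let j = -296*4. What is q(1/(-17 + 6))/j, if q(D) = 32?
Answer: -1/37 ≈ -0.027027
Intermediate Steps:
j = -1184
q(1/(-17 + 6))/j = 32/(-1184) = 32*(-1/1184) = -1/37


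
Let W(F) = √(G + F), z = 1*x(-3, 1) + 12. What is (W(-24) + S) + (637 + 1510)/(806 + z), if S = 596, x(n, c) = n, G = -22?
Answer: 487887/815 + I*√46 ≈ 598.63 + 6.7823*I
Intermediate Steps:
z = 9 (z = 1*(-3) + 12 = -3 + 12 = 9)
W(F) = √(-22 + F)
(W(-24) + S) + (637 + 1510)/(806 + z) = (√(-22 - 24) + 596) + (637 + 1510)/(806 + 9) = (√(-46) + 596) + 2147/815 = (I*√46 + 596) + 2147*(1/815) = (596 + I*√46) + 2147/815 = 487887/815 + I*√46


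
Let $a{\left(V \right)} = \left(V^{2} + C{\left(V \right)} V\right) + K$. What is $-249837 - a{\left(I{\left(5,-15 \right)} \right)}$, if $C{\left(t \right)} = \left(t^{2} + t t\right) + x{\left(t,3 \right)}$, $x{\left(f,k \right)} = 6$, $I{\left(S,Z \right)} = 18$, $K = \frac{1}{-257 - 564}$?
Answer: $- \frac{215046992}{821} \approx -2.6193 \cdot 10^{5}$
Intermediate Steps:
$K = - \frac{1}{821}$ ($K = \frac{1}{-821} = - \frac{1}{821} \approx -0.001218$)
$C{\left(t \right)} = 6 + 2 t^{2}$ ($C{\left(t \right)} = \left(t^{2} + t t\right) + 6 = \left(t^{2} + t^{2}\right) + 6 = 2 t^{2} + 6 = 6 + 2 t^{2}$)
$a{\left(V \right)} = - \frac{1}{821} + V^{2} + V \left(6 + 2 V^{2}\right)$ ($a{\left(V \right)} = \left(V^{2} + \left(6 + 2 V^{2}\right) V\right) - \frac{1}{821} = \left(V^{2} + V \left(6 + 2 V^{2}\right)\right) - \frac{1}{821} = - \frac{1}{821} + V^{2} + V \left(6 + 2 V^{2}\right)$)
$-249837 - a{\left(I{\left(5,-15 \right)} \right)} = -249837 - \left(- \frac{1}{821} + 18^{2} + 2 \cdot 18^{3} + 6 \cdot 18\right) = -249837 - \left(- \frac{1}{821} + 324 + 2 \cdot 5832 + 108\right) = -249837 - \left(- \frac{1}{821} + 324 + 11664 + 108\right) = -249837 - \frac{9930815}{821} = - \frac{215046992}{821}$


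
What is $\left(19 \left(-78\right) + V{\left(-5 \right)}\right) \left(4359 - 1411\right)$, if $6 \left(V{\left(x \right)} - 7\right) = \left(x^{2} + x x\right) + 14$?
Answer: $- \frac{12950564}{3} \approx -4.3169 \cdot 10^{6}$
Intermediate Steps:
$V{\left(x \right)} = \frac{28}{3} + \frac{x^{2}}{3}$ ($V{\left(x \right)} = 7 + \frac{\left(x^{2} + x x\right) + 14}{6} = 7 + \frac{\left(x^{2} + x^{2}\right) + 14}{6} = 7 + \frac{2 x^{2} + 14}{6} = 7 + \frac{14 + 2 x^{2}}{6} = 7 + \left(\frac{7}{3} + \frac{x^{2}}{3}\right) = \frac{28}{3} + \frac{x^{2}}{3}$)
$\left(19 \left(-78\right) + V{\left(-5 \right)}\right) \left(4359 - 1411\right) = \left(19 \left(-78\right) + \left(\frac{28}{3} + \frac{\left(-5\right)^{2}}{3}\right)\right) \left(4359 - 1411\right) = \left(-1482 + \left(\frac{28}{3} + \frac{1}{3} \cdot 25\right)\right) 2948 = \left(-1482 + \left(\frac{28}{3} + \frac{25}{3}\right)\right) 2948 = \left(-1482 + \frac{53}{3}\right) 2948 = \left(- \frac{4393}{3}\right) 2948 = - \frac{12950564}{3}$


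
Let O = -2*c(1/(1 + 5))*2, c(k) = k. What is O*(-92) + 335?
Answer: 1189/3 ≈ 396.33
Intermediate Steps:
O = -2/3 (O = -2/(1 + 5)*2 = -2/6*2 = -2*1/6*2 = -1/3*2 = -2/3 ≈ -0.66667)
O*(-92) + 335 = -2/3*(-92) + 335 = 184/3 + 335 = 1189/3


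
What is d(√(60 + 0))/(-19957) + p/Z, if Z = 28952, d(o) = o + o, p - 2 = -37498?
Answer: -4687/3619 - 4*√15/19957 ≈ -1.2959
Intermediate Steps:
p = -37496 (p = 2 - 37498 = -37496)
d(o) = 2*o
d(√(60 + 0))/(-19957) + p/Z = (2*√(60 + 0))/(-19957) - 37496/28952 = (2*√60)*(-1/19957) - 37496*1/28952 = (2*(2*√15))*(-1/19957) - 4687/3619 = (4*√15)*(-1/19957) - 4687/3619 = -4*√15/19957 - 4687/3619 = -4687/3619 - 4*√15/19957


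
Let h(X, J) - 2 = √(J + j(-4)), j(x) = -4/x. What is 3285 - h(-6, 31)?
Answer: 3283 - 4*√2 ≈ 3277.3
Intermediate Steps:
h(X, J) = 2 + √(1 + J) (h(X, J) = 2 + √(J - 4/(-4)) = 2 + √(J - 4*(-¼)) = 2 + √(J + 1) = 2 + √(1 + J))
3285 - h(-6, 31) = 3285 - (2 + √(1 + 31)) = 3285 - (2 + √32) = 3285 - (2 + 4*√2) = 3285 + (-2 - 4*√2) = 3283 - 4*√2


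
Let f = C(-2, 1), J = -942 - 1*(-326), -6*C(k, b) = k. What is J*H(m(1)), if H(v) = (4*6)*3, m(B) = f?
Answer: -44352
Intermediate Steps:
C(k, b) = -k/6
J = -616 (J = -942 + 326 = -616)
f = 1/3 (f = -1/6*(-2) = 1/3 ≈ 0.33333)
m(B) = 1/3
H(v) = 72 (H(v) = 24*3 = 72)
J*H(m(1)) = -616*72 = -44352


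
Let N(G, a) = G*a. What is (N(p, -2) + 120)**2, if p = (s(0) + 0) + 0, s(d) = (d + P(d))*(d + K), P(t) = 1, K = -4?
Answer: 16384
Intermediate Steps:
s(d) = (1 + d)*(-4 + d) (s(d) = (d + 1)*(d - 4) = (1 + d)*(-4 + d))
p = -4 (p = ((-4 + 0**2 - 3*0) + 0) + 0 = ((-4 + 0 + 0) + 0) + 0 = (-4 + 0) + 0 = -4 + 0 = -4)
(N(p, -2) + 120)**2 = (-4*(-2) + 120)**2 = (8 + 120)**2 = 128**2 = 16384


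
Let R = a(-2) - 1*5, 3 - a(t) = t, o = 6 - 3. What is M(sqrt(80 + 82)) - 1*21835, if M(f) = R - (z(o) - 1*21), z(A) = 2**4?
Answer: -21830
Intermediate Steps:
o = 3
a(t) = 3 - t
z(A) = 16
R = 0 (R = (3 - 1*(-2)) - 1*5 = (3 + 2) - 5 = 5 - 5 = 0)
M(f) = 5 (M(f) = 0 - (16 - 1*21) = 0 - (16 - 21) = 0 - 1*(-5) = 0 + 5 = 5)
M(sqrt(80 + 82)) - 1*21835 = 5 - 1*21835 = 5 - 21835 = -21830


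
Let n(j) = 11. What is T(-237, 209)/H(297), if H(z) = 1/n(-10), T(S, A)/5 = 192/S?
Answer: -3520/79 ≈ -44.557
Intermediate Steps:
T(S, A) = 960/S (T(S, A) = 5*(192/S) = 960/S)
H(z) = 1/11
T(-237, 209)/H(297) = (960/(-237))/(1/11) = (960*(-1/237))*11 = -320/79*11 = -3520/79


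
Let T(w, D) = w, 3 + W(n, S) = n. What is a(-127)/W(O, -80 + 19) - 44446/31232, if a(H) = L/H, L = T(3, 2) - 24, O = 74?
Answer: -200056855/140809472 ≈ -1.4208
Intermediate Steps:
W(n, S) = -3 + n
L = -21 (L = 3 - 24 = -21)
a(H) = -21/H
a(-127)/W(O, -80 + 19) - 44446/31232 = (-21/(-127))/(-3 + 74) - 44446/31232 = -21*(-1/127)/71 - 44446*1/31232 = (21/127)*(1/71) - 22223/15616 = 21/9017 - 22223/15616 = -200056855/140809472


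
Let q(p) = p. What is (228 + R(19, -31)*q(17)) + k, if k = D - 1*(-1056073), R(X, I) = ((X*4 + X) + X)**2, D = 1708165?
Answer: 2985398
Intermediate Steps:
R(X, I) = 36*X**2 (R(X, I) = ((4*X + X) + X)**2 = (5*X + X)**2 = (6*X)**2 = 36*X**2)
k = 2764238 (k = 1708165 - 1*(-1056073) = 1708165 + 1056073 = 2764238)
(228 + R(19, -31)*q(17)) + k = (228 + (36*19**2)*17) + 2764238 = (228 + (36*361)*17) + 2764238 = (228 + 12996*17) + 2764238 = (228 + 220932) + 2764238 = 221160 + 2764238 = 2985398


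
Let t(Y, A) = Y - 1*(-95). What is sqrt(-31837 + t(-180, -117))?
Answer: I*sqrt(31922) ≈ 178.67*I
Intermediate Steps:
t(Y, A) = 95 + Y (t(Y, A) = Y + 95 = 95 + Y)
sqrt(-31837 + t(-180, -117)) = sqrt(-31837 + (95 - 180)) = sqrt(-31837 - 85) = sqrt(-31922) = I*sqrt(31922)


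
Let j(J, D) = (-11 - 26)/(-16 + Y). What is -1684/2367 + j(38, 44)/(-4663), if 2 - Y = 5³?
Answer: -1091583967/1534187619 ≈ -0.71151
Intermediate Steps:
Y = -123 (Y = 2 - 1*5³ = 2 - 1*125 = 2 - 125 = -123)
j(J, D) = 37/139 (j(J, D) = (-11 - 26)/(-16 - 123) = -37/(-139) = -37*(-1/139) = 37/139)
-1684/2367 + j(38, 44)/(-4663) = -1684/2367 + (37/139)/(-4663) = -1684*1/2367 + (37/139)*(-1/4663) = -1684/2367 - 37/648157 = -1091583967/1534187619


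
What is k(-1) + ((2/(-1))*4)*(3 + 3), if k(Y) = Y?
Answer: -49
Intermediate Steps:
k(-1) + ((2/(-1))*4)*(3 + 3) = -1 + ((2/(-1))*4)*(3 + 3) = -1 + ((2*(-1))*4)*6 = -1 - 2*4*6 = -1 - 8*6 = -1 - 48 = -49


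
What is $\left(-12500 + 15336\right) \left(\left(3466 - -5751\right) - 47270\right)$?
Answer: $-107918308$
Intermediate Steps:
$\left(-12500 + 15336\right) \left(\left(3466 - -5751\right) - 47270\right) = 2836 \left(\left(3466 + 5751\right) - 47270\right) = 2836 \left(9217 - 47270\right) = 2836 \left(-38053\right) = -107918308$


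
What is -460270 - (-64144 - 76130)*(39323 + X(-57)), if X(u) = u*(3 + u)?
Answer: 5947297604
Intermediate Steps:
-460270 - (-64144 - 76130)*(39323 + X(-57)) = -460270 - (-64144 - 76130)*(39323 - 57*(3 - 57)) = -460270 - (-140274)*(39323 - 57*(-54)) = -460270 - (-140274)*(39323 + 3078) = -460270 - (-140274)*42401 = -460270 - 1*(-5947757874) = -460270 + 5947757874 = 5947297604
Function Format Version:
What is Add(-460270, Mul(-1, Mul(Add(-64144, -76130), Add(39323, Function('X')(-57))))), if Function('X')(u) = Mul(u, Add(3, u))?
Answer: 5947297604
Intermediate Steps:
Add(-460270, Mul(-1, Mul(Add(-64144, -76130), Add(39323, Function('X')(-57))))) = Add(-460270, Mul(-1, Mul(Add(-64144, -76130), Add(39323, Mul(-57, Add(3, -57)))))) = Add(-460270, Mul(-1, Mul(-140274, Add(39323, Mul(-57, -54))))) = Add(-460270, Mul(-1, Mul(-140274, Add(39323, 3078)))) = Add(-460270, Mul(-1, Mul(-140274, 42401))) = Add(-460270, Mul(-1, -5947757874)) = Add(-460270, 5947757874) = 5947297604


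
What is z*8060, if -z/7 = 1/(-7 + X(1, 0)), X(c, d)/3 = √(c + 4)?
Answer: 98735 + 42315*√5 ≈ 1.9335e+5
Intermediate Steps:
X(c, d) = 3*√(4 + c) (X(c, d) = 3*√(c + 4) = 3*√(4 + c))
z = -7/(-7 + 3*√5) (z = -7/(-7 + 3*√(4 + 1)) = -7/(-7 + 3*√5) ≈ 23.989)
z*8060 = (49/4 + 21*√5/4)*8060 = 98735 + 42315*√5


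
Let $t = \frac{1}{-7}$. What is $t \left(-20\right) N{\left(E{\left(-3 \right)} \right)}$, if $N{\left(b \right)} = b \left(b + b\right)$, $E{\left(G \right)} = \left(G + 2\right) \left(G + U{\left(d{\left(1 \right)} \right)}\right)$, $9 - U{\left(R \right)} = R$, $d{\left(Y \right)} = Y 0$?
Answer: $\frac{1440}{7} \approx 205.71$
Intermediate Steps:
$d{\left(Y \right)} = 0$
$U{\left(R \right)} = 9 - R$
$t = - \frac{1}{7} \approx -0.14286$
$E{\left(G \right)} = \left(2 + G\right) \left(9 + G\right)$ ($E{\left(G \right)} = \left(G + 2\right) \left(G + \left(9 - 0\right)\right) = \left(2 + G\right) \left(G + \left(9 + 0\right)\right) = \left(2 + G\right) \left(G + 9\right) = \left(2 + G\right) \left(9 + G\right)$)
$N{\left(b \right)} = 2 b^{2}$ ($N{\left(b \right)} = b 2 b = 2 b^{2}$)
$t \left(-20\right) N{\left(E{\left(-3 \right)} \right)} = \left(- \frac{1}{7}\right) \left(-20\right) 2 \left(18 + \left(-3\right)^{2} + 11 \left(-3\right)\right)^{2} = \frac{20 \cdot 2 \left(18 + 9 - 33\right)^{2}}{7} = \frac{20 \cdot 2 \left(-6\right)^{2}}{7} = \frac{20 \cdot 2 \cdot 36}{7} = \frac{20}{7} \cdot 72 = \frac{1440}{7}$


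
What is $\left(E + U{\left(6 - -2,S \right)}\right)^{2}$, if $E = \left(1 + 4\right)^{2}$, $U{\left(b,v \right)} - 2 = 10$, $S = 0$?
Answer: $1369$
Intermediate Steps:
$U{\left(b,v \right)} = 12$ ($U{\left(b,v \right)} = 2 + 10 = 12$)
$E = 25$ ($E = 5^{2} = 25$)
$\left(E + U{\left(6 - -2,S \right)}\right)^{2} = \left(25 + 12\right)^{2} = 37^{2} = 1369$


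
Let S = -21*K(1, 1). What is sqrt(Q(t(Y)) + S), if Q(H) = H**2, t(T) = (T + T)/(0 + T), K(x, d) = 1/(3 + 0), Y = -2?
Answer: I*sqrt(3) ≈ 1.732*I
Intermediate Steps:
K(x, d) = 1/3
t(T) = 2 (t(T) = (2*T)/T = 2)
S = -7 (S = -21*1/3 = -7)
sqrt(Q(t(Y)) + S) = sqrt(2**2 - 7) = sqrt(4 - 7) = sqrt(-3) = I*sqrt(3)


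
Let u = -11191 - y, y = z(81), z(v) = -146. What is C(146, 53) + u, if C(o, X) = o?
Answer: -10899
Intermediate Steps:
y = -146
u = -11045 (u = -11191 - 1*(-146) = -11191 + 146 = -11045)
C(146, 53) + u = 146 - 11045 = -10899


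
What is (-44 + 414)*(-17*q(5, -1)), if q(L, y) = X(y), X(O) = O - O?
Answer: 0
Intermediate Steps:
X(O) = 0
q(L, y) = 0
(-44 + 414)*(-17*q(5, -1)) = (-44 + 414)*(-17*0) = 370*0 = 0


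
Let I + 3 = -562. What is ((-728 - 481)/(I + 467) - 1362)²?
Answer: 17494559289/9604 ≈ 1.8216e+6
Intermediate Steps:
I = -565 (I = -3 - 562 = -565)
((-728 - 481)/(I + 467) - 1362)² = ((-728 - 481)/(-565 + 467) - 1362)² = (-1209/(-98) - 1362)² = (-1209*(-1/98) - 1362)² = (1209/98 - 1362)² = (-132267/98)² = 17494559289/9604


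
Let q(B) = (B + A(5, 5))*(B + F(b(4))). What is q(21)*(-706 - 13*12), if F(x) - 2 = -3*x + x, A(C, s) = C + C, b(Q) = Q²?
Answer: 240498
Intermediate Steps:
A(C, s) = 2*C
F(x) = 2 - 2*x (F(x) = 2 + (-3*x + x) = 2 - 2*x)
q(B) = (-30 + B)*(10 + B) (q(B) = (B + 2*5)*(B + (2 - 2*4²)) = (B + 10)*(B + (2 - 2*16)) = (10 + B)*(B + (2 - 32)) = (10 + B)*(B - 30) = (10 + B)*(-30 + B) = (-30 + B)*(10 + B))
q(21)*(-706 - 13*12) = (-300 + 21² - 20*21)*(-706 - 13*12) = (-300 + 441 - 420)*(-706 - 156) = -279*(-862) = 240498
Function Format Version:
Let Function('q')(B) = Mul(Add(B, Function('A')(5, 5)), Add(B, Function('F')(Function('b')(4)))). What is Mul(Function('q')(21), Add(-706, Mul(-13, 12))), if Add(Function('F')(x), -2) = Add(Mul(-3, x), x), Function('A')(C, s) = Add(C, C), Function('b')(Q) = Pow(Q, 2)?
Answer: 240498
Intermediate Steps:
Function('A')(C, s) = Mul(2, C)
Function('F')(x) = Add(2, Mul(-2, x)) (Function('F')(x) = Add(2, Add(Mul(-3, x), x)) = Add(2, Mul(-2, x)))
Function('q')(B) = Mul(Add(-30, B), Add(10, B)) (Function('q')(B) = Mul(Add(B, Mul(2, 5)), Add(B, Add(2, Mul(-2, Pow(4, 2))))) = Mul(Add(B, 10), Add(B, Add(2, Mul(-2, 16)))) = Mul(Add(10, B), Add(B, Add(2, -32))) = Mul(Add(10, B), Add(B, -30)) = Mul(Add(10, B), Add(-30, B)) = Mul(Add(-30, B), Add(10, B)))
Mul(Function('q')(21), Add(-706, Mul(-13, 12))) = Mul(Add(-300, Pow(21, 2), Mul(-20, 21)), Add(-706, Mul(-13, 12))) = Mul(Add(-300, 441, -420), Add(-706, -156)) = Mul(-279, -862) = 240498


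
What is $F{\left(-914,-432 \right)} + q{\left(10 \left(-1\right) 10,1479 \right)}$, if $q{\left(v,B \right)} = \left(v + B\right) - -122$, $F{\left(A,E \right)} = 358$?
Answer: $1859$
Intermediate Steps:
$q{\left(v,B \right)} = 122 + B + v$ ($q{\left(v,B \right)} = \left(B + v\right) + \left(-18 + 140\right) = \left(B + v\right) + 122 = 122 + B + v$)
$F{\left(-914,-432 \right)} + q{\left(10 \left(-1\right) 10,1479 \right)} = 358 + \left(122 + 1479 + 10 \left(-1\right) 10\right) = 358 + \left(122 + 1479 - 100\right) = 358 + 1501 = 1859$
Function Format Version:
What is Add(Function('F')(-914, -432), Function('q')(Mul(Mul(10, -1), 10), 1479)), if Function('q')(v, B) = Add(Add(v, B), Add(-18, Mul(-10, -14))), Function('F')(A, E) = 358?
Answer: 1859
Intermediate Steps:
Function('q')(v, B) = Add(122, B, v) (Function('q')(v, B) = Add(Add(B, v), Add(-18, 140)) = Add(Add(B, v), 122) = Add(122, B, v))
Add(Function('F')(-914, -432), Function('q')(Mul(Mul(10, -1), 10), 1479)) = Add(358, Add(122, 1479, Mul(Mul(10, -1), 10))) = Add(358, Add(122, 1479, Mul(-10, 10))) = Add(358, Add(122, 1479, -100)) = Add(358, 1501) = 1859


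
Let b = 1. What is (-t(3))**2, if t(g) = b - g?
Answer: 4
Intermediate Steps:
t(g) = 1 - g
(-t(3))**2 = (-(1 - 1*3))**2 = (-(1 - 3))**2 = (-1*(-2))**2 = 2**2 = 4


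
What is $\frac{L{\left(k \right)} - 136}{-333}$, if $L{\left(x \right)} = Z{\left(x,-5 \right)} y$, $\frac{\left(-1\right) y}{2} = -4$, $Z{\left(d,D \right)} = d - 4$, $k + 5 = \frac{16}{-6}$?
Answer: $\frac{688}{999} \approx 0.68869$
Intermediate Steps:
$k = - \frac{23}{3}$ ($k = -5 + \frac{16}{-6} = -5 + 16 \left(- \frac{1}{6}\right) = -5 - \frac{8}{3} = - \frac{23}{3} \approx -7.6667$)
$Z{\left(d,D \right)} = -4 + d$
$y = 8$ ($y = \left(-2\right) \left(-4\right) = 8$)
$L{\left(x \right)} = -32 + 8 x$ ($L{\left(x \right)} = \left(-4 + x\right) 8 = -32 + 8 x$)
$\frac{L{\left(k \right)} - 136}{-333} = \frac{\left(-32 + 8 \left(- \frac{23}{3}\right)\right) - 136}{-333} = \left(\left(-32 - \frac{184}{3}\right) - 136\right) \left(- \frac{1}{333}\right) = \left(- \frac{280}{3} - 136\right) \left(- \frac{1}{333}\right) = \left(- \frac{688}{3}\right) \left(- \frac{1}{333}\right) = \frac{688}{999}$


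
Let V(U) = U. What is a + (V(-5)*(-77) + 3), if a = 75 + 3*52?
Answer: 619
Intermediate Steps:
a = 231 (a = 75 + 156 = 231)
a + (V(-5)*(-77) + 3) = 231 + (-5*(-77) + 3) = 231 + (385 + 3) = 231 + 388 = 619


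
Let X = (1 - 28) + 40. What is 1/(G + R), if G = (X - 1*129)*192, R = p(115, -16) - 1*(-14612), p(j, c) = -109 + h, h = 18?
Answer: -1/7751 ≈ -0.00012902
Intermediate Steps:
p(j, c) = -91 (p(j, c) = -109 + 18 = -91)
X = 13 (X = -27 + 40 = 13)
R = 14521 (R = -91 - 1*(-14612) = -91 + 14612 = 14521)
G = -22272 (G = (13 - 1*129)*192 = (13 - 129)*192 = -116*192 = -22272)
1/(G + R) = 1/(-22272 + 14521) = 1/(-7751) = -1/7751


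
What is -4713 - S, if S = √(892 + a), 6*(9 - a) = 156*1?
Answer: -4713 - 5*√35 ≈ -4742.6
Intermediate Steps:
a = -17 (a = 9 - 26 = -17)
S = 5*√35 (S = √(892 - 17) = √875 = 5*√35 ≈ 29.580)
-4713 - S = -4713 - 5*√35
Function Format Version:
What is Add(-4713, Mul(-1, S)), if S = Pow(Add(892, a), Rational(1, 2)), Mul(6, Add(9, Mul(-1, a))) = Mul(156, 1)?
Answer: Add(-4713, Mul(-5, Pow(35, Rational(1, 2)))) ≈ -4742.6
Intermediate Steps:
a = -17 (a = Add(9, Mul(Rational(-1, 6), Mul(156, 1))) = Add(9, Mul(Rational(-1, 6), 156)) = Add(9, -26) = -17)
S = Mul(5, Pow(35, Rational(1, 2))) (S = Pow(Add(892, -17), Rational(1, 2)) = Pow(875, Rational(1, 2)) = Mul(5, Pow(35, Rational(1, 2))) ≈ 29.580)
Add(-4713, Mul(-1, S)) = Add(-4713, Mul(-1, Mul(5, Pow(35, Rational(1, 2))))) = Add(-4713, Mul(-5, Pow(35, Rational(1, 2))))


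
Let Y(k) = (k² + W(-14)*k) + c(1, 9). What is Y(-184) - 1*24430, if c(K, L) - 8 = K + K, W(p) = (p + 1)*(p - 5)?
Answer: -36012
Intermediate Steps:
W(p) = (1 + p)*(-5 + p)
c(K, L) = 8 + 2*K (c(K, L) = 8 + (K + K) = 8 + 2*K)
Y(k) = 10 + k² + 247*k (Y(k) = (k² + (-5 + (-14)² - 4*(-14))*k) + (8 + 2*1) = (k² + (-5 + 196 + 56)*k) + (8 + 2) = (k² + 247*k) + 10 = 10 + k² + 247*k)
Y(-184) - 1*24430 = (10 + (-184)² + 247*(-184)) - 1*24430 = (10 + 33856 - 45448) - 24430 = -11582 - 24430 = -36012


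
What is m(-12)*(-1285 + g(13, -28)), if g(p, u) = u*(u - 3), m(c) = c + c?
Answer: 10008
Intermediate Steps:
m(c) = 2*c
g(p, u) = u*(-3 + u)
m(-12)*(-1285 + g(13, -28)) = (2*(-12))*(-1285 - 28*(-3 - 28)) = -24*(-1285 - 28*(-31)) = -24*(-1285 + 868) = -24*(-417) = 10008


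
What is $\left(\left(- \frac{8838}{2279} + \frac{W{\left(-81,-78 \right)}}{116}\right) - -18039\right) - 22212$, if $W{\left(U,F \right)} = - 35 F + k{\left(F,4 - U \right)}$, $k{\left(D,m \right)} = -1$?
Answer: $- \frac{1097996789}{264364} \approx -4153.4$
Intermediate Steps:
$W{\left(U,F \right)} = -1 - 35 F$ ($W{\left(U,F \right)} = - 35 F - 1 = -1 - 35 F$)
$\left(\left(- \frac{8838}{2279} + \frac{W{\left(-81,-78 \right)}}{116}\right) - -18039\right) - 22212 = \left(\left(- \frac{8838}{2279} + \frac{-1 - -2730}{116}\right) - -18039\right) - 22212 = \left(\left(\left(-8838\right) \frac{1}{2279} + \left(-1 + 2730\right) \frac{1}{116}\right) + 18039\right) - 22212 = \left(\left(- \frac{8838}{2279} + 2729 \cdot \frac{1}{116}\right) + 18039\right) - 22212 = \left(\left(- \frac{8838}{2279} + \frac{2729}{116}\right) + 18039\right) - 22212 = \left(\frac{5194183}{264364} + 18039\right) - 22212 = \frac{4774056379}{264364} - 22212 = - \frac{1097996789}{264364}$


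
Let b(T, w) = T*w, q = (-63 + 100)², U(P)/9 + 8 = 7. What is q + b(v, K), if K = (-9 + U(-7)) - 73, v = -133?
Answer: 13472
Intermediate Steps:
U(P) = -9 (U(P) = -72 + 9*7 = -72 + 63 = -9)
q = 1369 (q = 37² = 1369)
K = -91 (K = (-9 - 9) - 73 = -18 - 73 = -91)
q + b(v, K) = 1369 - 133*(-91) = 1369 + 12103 = 13472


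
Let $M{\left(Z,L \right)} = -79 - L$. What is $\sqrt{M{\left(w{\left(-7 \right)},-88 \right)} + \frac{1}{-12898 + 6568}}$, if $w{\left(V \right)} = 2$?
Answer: $\frac{\sqrt{360613770}}{6330} \approx 3.0$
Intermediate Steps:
$\sqrt{M{\left(w{\left(-7 \right)},-88 \right)} + \frac{1}{-12898 + 6568}} = \sqrt{\left(-79 - -88\right) + \frac{1}{-12898 + 6568}} = \sqrt{\left(-79 + 88\right) + \frac{1}{-6330}} = \sqrt{9 - \frac{1}{6330}} = \sqrt{\frac{56969}{6330}} = \frac{\sqrt{360613770}}{6330}$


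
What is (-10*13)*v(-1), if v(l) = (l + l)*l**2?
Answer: 260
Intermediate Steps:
v(l) = 2*l**3 (v(l) = (2*l)*l**2 = 2*l**3)
(-10*13)*v(-1) = (-10*13)*(2*(-1)**3) = -260*(-1) = -130*(-2) = 260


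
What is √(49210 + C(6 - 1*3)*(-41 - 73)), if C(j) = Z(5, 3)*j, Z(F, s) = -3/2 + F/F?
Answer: √49381 ≈ 222.22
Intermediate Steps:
Z(F, s) = -½ (Z(F, s) = -3*½ + 1 = -3/2 + 1 = -½)
C(j) = -j/2
√(49210 + C(6 - 1*3)*(-41 - 73)) = √(49210 + (-(6 - 1*3)/2)*(-41 - 73)) = √(49210 - (6 - 3)/2*(-114)) = √(49210 - ½*3*(-114)) = √(49210 - 3/2*(-114)) = √(49210 + 171) = √49381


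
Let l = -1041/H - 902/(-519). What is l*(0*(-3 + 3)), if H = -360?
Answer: 0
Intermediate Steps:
l = 32037/6920 (l = -1041/(-360) - 902/(-519) = -1041*(-1/360) - 902*(-1/519) = 347/120 + 902/519 = 32037/6920 ≈ 4.6296)
l*(0*(-3 + 3)) = 32037*(0*(-3 + 3))/6920 = 32037*(0*0)/6920 = (32037/6920)*0 = 0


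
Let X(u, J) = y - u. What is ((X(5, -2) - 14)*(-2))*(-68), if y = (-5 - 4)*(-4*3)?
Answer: 12104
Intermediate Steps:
y = 108 (y = -9*(-12) = 108)
X(u, J) = 108 - u
((X(5, -2) - 14)*(-2))*(-68) = (((108 - 1*5) - 14)*(-2))*(-68) = (((108 - 5) - 14)*(-2))*(-68) = ((103 - 14)*(-2))*(-68) = (89*(-2))*(-68) = -178*(-68) = 12104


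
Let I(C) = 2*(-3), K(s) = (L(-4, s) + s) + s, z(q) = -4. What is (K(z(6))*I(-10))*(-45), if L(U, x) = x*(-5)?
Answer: 3240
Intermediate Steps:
L(U, x) = -5*x
K(s) = -3*s (K(s) = (-5*s + s) + s = -4*s + s = -3*s)
I(C) = -6
(K(z(6))*I(-10))*(-45) = (-3*(-4)*(-6))*(-45) = (12*(-6))*(-45) = -72*(-45) = 3240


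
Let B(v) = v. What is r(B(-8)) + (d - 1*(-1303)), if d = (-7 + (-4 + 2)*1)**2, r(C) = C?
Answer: 1376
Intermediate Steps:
d = 81 (d = (-7 - 2*1)**2 = (-7 - 2)**2 = (-9)**2 = 81)
r(B(-8)) + (d - 1*(-1303)) = -8 + (81 - 1*(-1303)) = -8 + (81 + 1303) = -8 + 1384 = 1376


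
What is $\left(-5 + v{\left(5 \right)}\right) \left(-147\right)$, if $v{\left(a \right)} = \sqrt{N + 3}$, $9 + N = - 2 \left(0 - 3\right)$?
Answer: $735$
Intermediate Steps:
$N = -3$ ($N = -9 - 2 \left(0 - 3\right) = -9 - -6 = -9 + 6 = -3$)
$v{\left(a \right)} = 0$ ($v{\left(a \right)} = \sqrt{-3 + 3} = \sqrt{0} = 0$)
$\left(-5 + v{\left(5 \right)}\right) \left(-147\right) = \left(-5 + 0\right) \left(-147\right) = \left(-5\right) \left(-147\right) = 735$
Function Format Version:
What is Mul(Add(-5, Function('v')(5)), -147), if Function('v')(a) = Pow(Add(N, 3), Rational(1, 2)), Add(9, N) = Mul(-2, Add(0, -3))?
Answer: 735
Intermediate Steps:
N = -3 (N = Add(-9, Mul(-2, Add(0, -3))) = Add(-9, Mul(-2, -3)) = Add(-9, 6) = -3)
Function('v')(a) = 0 (Function('v')(a) = Pow(Add(-3, 3), Rational(1, 2)) = Pow(0, Rational(1, 2)) = 0)
Mul(Add(-5, Function('v')(5)), -147) = Mul(Add(-5, 0), -147) = Mul(-5, -147) = 735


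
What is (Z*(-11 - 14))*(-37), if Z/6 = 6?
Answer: 33300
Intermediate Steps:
Z = 36 (Z = 6*6 = 36)
(Z*(-11 - 14))*(-37) = (36*(-11 - 14))*(-37) = (36*(-25))*(-37) = -900*(-37) = 33300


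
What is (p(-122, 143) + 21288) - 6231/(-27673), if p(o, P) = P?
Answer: 593066294/27673 ≈ 21431.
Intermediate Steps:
(p(-122, 143) + 21288) - 6231/(-27673) = (143 + 21288) - 6231/(-27673) = 21431 - 6231*(-1/27673) = 21431 + 6231/27673 = 593066294/27673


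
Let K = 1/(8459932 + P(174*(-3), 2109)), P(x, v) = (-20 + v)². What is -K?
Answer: -1/12823853 ≈ -7.7980e-8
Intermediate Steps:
K = 1/12823853 (K = 1/(8459932 + (-20 + 2109)²) = 1/(8459932 + 2089²) = 1/(8459932 + 4363921) = 1/12823853 ≈ 7.7980e-8)
-K = -1*1/12823853 = -1/12823853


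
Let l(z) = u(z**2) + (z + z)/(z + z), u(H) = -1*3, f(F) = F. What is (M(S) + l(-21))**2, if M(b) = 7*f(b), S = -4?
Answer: 900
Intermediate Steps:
u(H) = -3
l(z) = -2 (l(z) = -3 + (z + z)/(z + z) = -3 + (2*z)/((2*z)) = -3 + (2*z)*(1/(2*z)) = -3 + 1 = -2)
M(b) = 7*b
(M(S) + l(-21))**2 = (7*(-4) - 2)**2 = (-28 - 2)**2 = (-30)**2 = 900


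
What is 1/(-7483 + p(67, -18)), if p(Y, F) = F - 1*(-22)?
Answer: -1/7479 ≈ -0.00013371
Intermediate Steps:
p(Y, F) = 22 + F (p(Y, F) = F + 22 = 22 + F)
1/(-7483 + p(67, -18)) = 1/(-7483 + (22 - 18)) = 1/(-7483 + 4) = 1/(-7479) = -1/7479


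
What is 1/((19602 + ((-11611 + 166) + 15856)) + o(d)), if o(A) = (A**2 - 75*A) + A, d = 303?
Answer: 1/93400 ≈ 1.0707e-5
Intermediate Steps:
o(A) = A**2 - 74*A
1/((19602 + ((-11611 + 166) + 15856)) + o(d)) = 1/((19602 + ((-11611 + 166) + 15856)) + 303*(-74 + 303)) = 1/((19602 + (-11445 + 15856)) + 303*229) = 1/((19602 + 4411) + 69387) = 1/(24013 + 69387) = 1/93400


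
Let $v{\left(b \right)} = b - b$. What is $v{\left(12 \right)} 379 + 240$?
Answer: $240$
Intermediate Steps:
$v{\left(b \right)} = 0$
$v{\left(12 \right)} 379 + 240 = 0 \cdot 379 + 240 = 0 + 240 = 240$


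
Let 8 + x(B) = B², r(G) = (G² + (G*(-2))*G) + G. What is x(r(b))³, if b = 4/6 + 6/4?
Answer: -9090072503/2176782336 ≈ -4.1759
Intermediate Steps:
b = 13/6 (b = 4*(⅙) + 6*(¼) = ⅔ + 3/2 = 13/6 ≈ 2.1667)
r(G) = G - G² (r(G) = (G² + (-2*G)*G) + G = (G² - 2*G²) + G = -G² + G = G - G²)
x(B) = -8 + B²
x(r(b))³ = (-8 + (13*(1 - 1*13/6)/6)²)³ = (-8 + (13*(1 - 13/6)/6)²)³ = (-8 + ((13/6)*(-7/6))²)³ = (-8 + (-91/36)²)³ = (-8 + 8281/1296)³ = (-2087/1296)³ = -9090072503/2176782336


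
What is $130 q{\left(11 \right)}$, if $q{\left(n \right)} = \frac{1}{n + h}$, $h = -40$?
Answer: $- \frac{130}{29} \approx -4.4828$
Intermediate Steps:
$q{\left(n \right)} = \frac{1}{-40 + n}$ ($q{\left(n \right)} = \frac{1}{n - 40} = \frac{1}{-40 + n}$)
$130 q{\left(11 \right)} = \frac{130}{-40 + 11} = \frac{130}{-29} = 130 \left(- \frac{1}{29}\right) = - \frac{130}{29}$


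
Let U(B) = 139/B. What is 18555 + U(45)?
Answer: 835114/45 ≈ 18558.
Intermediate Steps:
18555 + U(45) = 18555 + 139/45 = 835114/45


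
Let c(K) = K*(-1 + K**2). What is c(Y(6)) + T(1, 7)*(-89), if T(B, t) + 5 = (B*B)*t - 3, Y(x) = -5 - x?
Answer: -1231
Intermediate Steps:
T(B, t) = -8 + t*B**2 (T(B, t) = -5 + ((B*B)*t - 3) = -5 + (B**2*t - 3) = -5 + (t*B**2 - 3) = -5 + (-3 + t*B**2) = -8 + t*B**2)
c(Y(6)) + T(1, 7)*(-89) = ((-5 - 1*6)**3 - (-5 - 1*6)) + (-8 + 7*1**2)*(-89) = ((-5 - 6)**3 - (-5 - 6)) + (-8 + 7*1)*(-89) = ((-11)**3 - 1*(-11)) + (-8 + 7)*(-89) = (-1331 + 11) - 1*(-89) = -1320 + 89 = -1231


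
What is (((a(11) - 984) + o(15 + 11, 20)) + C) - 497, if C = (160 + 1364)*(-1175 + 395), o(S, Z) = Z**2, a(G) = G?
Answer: -1189790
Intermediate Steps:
C = -1188720 (C = 1524*(-780) = -1188720)
(((a(11) - 984) + o(15 + 11, 20)) + C) - 497 = (((11 - 984) + 20**2) - 1188720) - 497 = ((-973 + 400) - 1188720) - 497 = (-573 - 1188720) - 497 = -1189293 - 497 = -1189790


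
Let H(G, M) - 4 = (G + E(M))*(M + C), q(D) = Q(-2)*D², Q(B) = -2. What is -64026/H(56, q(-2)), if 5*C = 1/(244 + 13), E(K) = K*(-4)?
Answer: 13712235/149902 ≈ 91.475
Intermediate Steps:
E(K) = -4*K
C = 1/1285 (C = 1/(5*(244 + 13)) = (⅕)/257 = (⅕)*(1/257) = 1/1285 ≈ 0.00077821)
q(D) = -2*D²
H(G, M) = 4 + (1/1285 + M)*(G - 4*M) (H(G, M) = 4 + (G - 4*M)*(M + 1/1285) = 4 + (G - 4*M)*(1/1285 + M) = 4 + (1/1285 + M)*(G - 4*M))
-64026/H(56, q(-2)) = -64026/(4 - 4*(-2*(-2)²)² - (-8)*(-2)²/1285 + (1/1285)*56 + 56*(-2*(-2)²)) = -64026/(4 - 4*(-2*4)² - (-8)*4/1285 + 56/1285 + 56*(-2*4)) = -64026/(4 - 4*(-8)² - 4/1285*(-8) + 56/1285 + 56*(-8)) = -64026/(4 - 4*64 + 32/1285 + 56/1285 - 448) = -64026/(4 - 256 + 32/1285 + 56/1285 - 448) = -64026/(-899412/1285) = -64026*(-1285/899412) = 13712235/149902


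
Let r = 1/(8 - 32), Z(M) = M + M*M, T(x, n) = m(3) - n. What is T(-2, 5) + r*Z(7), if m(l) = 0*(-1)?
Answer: -22/3 ≈ -7.3333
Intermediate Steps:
m(l) = 0
T(x, n) = -n (T(x, n) = 0 - n = -n)
Z(M) = M + M**2
r = -1/24 (r = 1/(-24) = -1/24 ≈ -0.041667)
T(-2, 5) + r*Z(7) = -1*5 - 7*(1 + 7)/24 = -5 - 7*8/24 = -5 - 1/24*56 = -5 - 7/3 = -22/3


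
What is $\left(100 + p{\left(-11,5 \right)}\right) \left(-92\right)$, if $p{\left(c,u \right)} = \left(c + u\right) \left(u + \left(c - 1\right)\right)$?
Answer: $-13064$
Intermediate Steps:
$p{\left(c,u \right)} = \left(c + u\right) \left(-1 + c + u\right)$ ($p{\left(c,u \right)} = \left(c + u\right) \left(u + \left(c - 1\right)\right) = \left(c + u\right) \left(u + \left(-1 + c\right)\right) = \left(c + u\right) \left(-1 + c + u\right)$)
$\left(100 + p{\left(-11,5 \right)}\right) \left(-92\right) = \left(100 + \left(\left(-11\right)^{2} + 5^{2} - -11 - 5 + 2 \left(-11\right) 5\right)\right) \left(-92\right) = \left(100 + \left(121 + 25 + 11 - 5 - 110\right)\right) \left(-92\right) = \left(100 + 42\right) \left(-92\right) = 142 \left(-92\right) = -13064$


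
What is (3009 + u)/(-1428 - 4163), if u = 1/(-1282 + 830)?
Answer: -1360067/2527132 ≈ -0.53819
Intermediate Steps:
u = -1/452 (u = 1/(-452) = -1/452 ≈ -0.0022124)
(3009 + u)/(-1428 - 4163) = (3009 - 1/452)/(-1428 - 4163) = (1360067/452)/(-5591) = (1360067/452)*(-1/5591) = -1360067/2527132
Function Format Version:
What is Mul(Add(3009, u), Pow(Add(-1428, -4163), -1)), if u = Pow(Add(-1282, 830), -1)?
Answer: Rational(-1360067, 2527132) ≈ -0.53819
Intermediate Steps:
u = Rational(-1, 452) (u = Pow(-452, -1) = Rational(-1, 452) ≈ -0.0022124)
Mul(Add(3009, u), Pow(Add(-1428, -4163), -1)) = Mul(Add(3009, Rational(-1, 452)), Pow(Add(-1428, -4163), -1)) = Mul(Rational(1360067, 452), Pow(-5591, -1)) = Mul(Rational(1360067, 452), Rational(-1, 5591)) = Rational(-1360067, 2527132)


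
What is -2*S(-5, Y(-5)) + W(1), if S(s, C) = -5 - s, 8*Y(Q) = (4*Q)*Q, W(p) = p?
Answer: 1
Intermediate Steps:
Y(Q) = Q²/2 (Y(Q) = ((4*Q)*Q)/8 = (4*Q²)/8 = Q²/2)
-2*S(-5, Y(-5)) + W(1) = -2*(-5 - 1*(-5)) + 1 = -2*(-5 + 5) + 1 = -2*0 + 1 = 0 + 1 = 1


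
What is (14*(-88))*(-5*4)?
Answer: 24640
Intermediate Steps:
(14*(-88))*(-5*4) = -1232*(-20) = 24640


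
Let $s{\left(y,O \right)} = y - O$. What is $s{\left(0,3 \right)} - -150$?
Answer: $147$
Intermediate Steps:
$s{\left(0,3 \right)} - -150 = \left(0 - 3\right) - -150 = \left(0 - 3\right) + 150 = -3 + 150 = 147$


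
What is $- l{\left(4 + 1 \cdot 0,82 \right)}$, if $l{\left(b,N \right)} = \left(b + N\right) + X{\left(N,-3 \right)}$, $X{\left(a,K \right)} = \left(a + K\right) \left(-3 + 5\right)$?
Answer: $-244$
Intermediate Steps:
$X{\left(a,K \right)} = 2 K + 2 a$ ($X{\left(a,K \right)} = \left(K + a\right) 2 = 2 K + 2 a$)
$l{\left(b,N \right)} = -6 + b + 3 N$ ($l{\left(b,N \right)} = \left(b + N\right) + \left(2 \left(-3\right) + 2 N\right) = \left(N + b\right) + \left(-6 + 2 N\right) = -6 + b + 3 N$)
$- l{\left(4 + 1 \cdot 0,82 \right)} = - (-6 + \left(4 + 1 \cdot 0\right) + 3 \cdot 82) = - (-6 + \left(4 + 0\right) + 246) = - (-6 + 4 + 246) = \left(-1\right) 244 = -244$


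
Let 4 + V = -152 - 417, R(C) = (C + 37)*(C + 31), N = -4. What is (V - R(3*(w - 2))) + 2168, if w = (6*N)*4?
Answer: -65996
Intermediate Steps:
w = -96 (w = (6*(-4))*4 = -24*4 = -96)
R(C) = (31 + C)*(37 + C) (R(C) = (37 + C)*(31 + C) = (31 + C)*(37 + C))
V = -573 (V = -4 + (-152 - 417) = -4 - 569 = -573)
(V - R(3*(w - 2))) + 2168 = (-573 - (1147 + (3*(-96 - 2))² + 68*(3*(-96 - 2)))) + 2168 = (-573 - (1147 + (3*(-98))² + 68*(3*(-98)))) + 2168 = (-573 - (1147 + (-294)² + 68*(-294))) + 2168 = (-573 - (1147 + 86436 - 19992)) + 2168 = (-573 - 1*67591) + 2168 = (-573 - 67591) + 2168 = -68164 + 2168 = -65996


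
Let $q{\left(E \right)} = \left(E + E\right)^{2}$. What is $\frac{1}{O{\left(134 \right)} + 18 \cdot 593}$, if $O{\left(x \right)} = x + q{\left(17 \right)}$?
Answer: $\frac{1}{11964} \approx 8.3584 \cdot 10^{-5}$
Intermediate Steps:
$q{\left(E \right)} = 4 E^{2}$ ($q{\left(E \right)} = \left(2 E\right)^{2} = 4 E^{2}$)
$O{\left(x \right)} = 1156 + x$ ($O{\left(x \right)} = x + 4 \cdot 17^{2} = x + 4 \cdot 289 = x + 1156 = 1156 + x$)
$\frac{1}{O{\left(134 \right)} + 18 \cdot 593} = \frac{1}{\left(1156 + 134\right) + 18 \cdot 593} = \frac{1}{1290 + 10674} = \frac{1}{11964}$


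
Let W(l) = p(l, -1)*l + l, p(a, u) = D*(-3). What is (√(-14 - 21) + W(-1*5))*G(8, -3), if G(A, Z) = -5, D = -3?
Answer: 250 - 5*I*√35 ≈ 250.0 - 29.58*I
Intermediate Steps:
p(a, u) = 9 (p(a, u) = -3*(-3) = 9)
W(l) = 10*l (W(l) = 9*l + l = 10*l)
(√(-14 - 21) + W(-1*5))*G(8, -3) = (√(-14 - 21) + 10*(-1*5))*(-5) = (√(-35) + 10*(-5))*(-5) = (I*√35 - 50)*(-5) = (-50 + I*√35)*(-5) = 250 - 5*I*√35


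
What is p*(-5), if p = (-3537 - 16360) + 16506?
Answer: 16955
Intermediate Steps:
p = -3391 (p = -19897 + 16506 = -3391)
p*(-5) = -3391*(-5) = 16955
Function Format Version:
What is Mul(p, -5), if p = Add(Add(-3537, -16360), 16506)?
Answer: 16955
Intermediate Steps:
p = -3391 (p = Add(-19897, 16506) = -3391)
Mul(p, -5) = Mul(-3391, -5) = 16955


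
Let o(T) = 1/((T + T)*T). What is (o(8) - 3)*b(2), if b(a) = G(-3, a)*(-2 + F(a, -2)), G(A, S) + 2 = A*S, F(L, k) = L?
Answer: 0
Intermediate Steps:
G(A, S) = -2 + A*S
b(a) = (-2 + a)*(-2 - 3*a) (b(a) = (-2 - 3*a)*(-2 + a) = (-2 + a)*(-2 - 3*a))
o(T) = 1/(2*T²) (o(T) = 1/(((2*T))*T) = (1/(2*T))/T = 1/(2*T²))
(o(8) - 3)*b(2) = ((½)/8² - 3)*(-(-2 + 2)*(2 + 3*2)) = ((½)*(1/64) - 3)*(-1*0*(2 + 6)) = (1/128 - 3)*(-1*0*8) = -383/128*0 = 0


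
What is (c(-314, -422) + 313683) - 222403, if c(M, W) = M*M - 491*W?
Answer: 397078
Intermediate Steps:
c(M, W) = M**2 - 491*W
(c(-314, -422) + 313683) - 222403 = (((-314)**2 - 491*(-422)) + 313683) - 222403 = ((98596 + 207202) + 313683) - 222403 = (305798 + 313683) - 222403 = 619481 - 222403 = 397078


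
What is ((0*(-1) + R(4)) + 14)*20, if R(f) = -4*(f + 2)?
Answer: -200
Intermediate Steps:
R(f) = -8 - 4*f (R(f) = -4*(2 + f) = -8 - 4*f)
((0*(-1) + R(4)) + 14)*20 = ((0*(-1) + (-8 - 4*4)) + 14)*20 = ((0 + (-8 - 16)) + 14)*20 = ((0 - 24) + 14)*20 = (-24 + 14)*20 = -10*20 = -200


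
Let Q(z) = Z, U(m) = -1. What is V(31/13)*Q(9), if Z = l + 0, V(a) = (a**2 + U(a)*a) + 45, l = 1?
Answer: 8163/169 ≈ 48.302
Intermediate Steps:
V(a) = 45 + a**2 - a (V(a) = (a**2 - a) + 45 = 45 + a**2 - a)
Z = 1 (Z = 1 + 0 = 1)
Q(z) = 1
V(31/13)*Q(9) = (45 + (31/13)**2 - 31/13)*1 = (45 + (31*(1/13))**2 - 31/13)*1 = (45 + (31/13)**2 - 1*31/13)*1 = (45 + 961/169 - 31/13)*1 = (8163/169)*1 = 8163/169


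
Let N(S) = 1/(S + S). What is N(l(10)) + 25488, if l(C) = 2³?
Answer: 407809/16 ≈ 25488.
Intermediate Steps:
l(C) = 8
N(S) = 1/(2*S)
N(l(10)) + 25488 = (½)/8 + 25488 = (½)*(⅛) + 25488 = 1/16 + 25488 = 407809/16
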